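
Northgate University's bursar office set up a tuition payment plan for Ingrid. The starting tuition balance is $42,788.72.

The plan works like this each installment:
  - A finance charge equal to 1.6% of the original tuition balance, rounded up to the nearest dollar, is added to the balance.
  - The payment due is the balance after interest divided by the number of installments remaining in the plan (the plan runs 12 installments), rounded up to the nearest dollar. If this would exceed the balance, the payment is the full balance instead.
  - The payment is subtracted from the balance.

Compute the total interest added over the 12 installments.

Installment 1: opening $42,788.72; interest $685.00 → $43,473.72; payment $3,623.00; balance $39,850.72
Installment 2: opening $39,850.72; interest $685.00 → $40,535.72; payment $3,686.00; balance $36,849.72
Installment 3: opening $36,849.72; interest $685.00 → $37,534.72; payment $3,754.00; balance $33,780.72
Installment 4: opening $33,780.72; interest $685.00 → $34,465.72; payment $3,830.00; balance $30,635.72
Installment 5: opening $30,635.72; interest $685.00 → $31,320.72; payment $3,916.00; balance $27,404.72
Installment 6: opening $27,404.72; interest $685.00 → $28,089.72; payment $4,013.00; balance $24,076.72
Installment 7: opening $24,076.72; interest $685.00 → $24,761.72; payment $4,127.00; balance $20,634.72
Installment 8: opening $20,634.72; interest $685.00 → $21,319.72; payment $4,264.00; balance $17,055.72
Installment 9: opening $17,055.72; interest $685.00 → $17,740.72; payment $4,436.00; balance $13,304.72
Installment 10: opening $13,304.72; interest $685.00 → $13,989.72; payment $4,664.00; balance $9,325.72
Installment 11: opening $9,325.72; interest $685.00 → $10,010.72; payment $5,006.00; balance $5,004.72
Installment 12: opening $5,004.72; interest $685.00 → $5,689.72; payment $5,689.72; balance $0.00
Total interest: $685.00 + $685.00 + $685.00 + $685.00 + $685.00 + $685.00 + $685.00 + $685.00 + $685.00 + $685.00 + $685.00 + $685.00 = $8,220.00

$8,220.00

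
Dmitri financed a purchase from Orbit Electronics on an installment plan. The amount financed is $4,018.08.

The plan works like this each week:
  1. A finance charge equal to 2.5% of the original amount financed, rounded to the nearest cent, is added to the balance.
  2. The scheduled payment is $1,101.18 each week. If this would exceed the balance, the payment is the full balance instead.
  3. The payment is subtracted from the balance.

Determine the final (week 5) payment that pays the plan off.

$115.61

Week 1: opening $4,018.08; interest $100.45 → $4,118.53; payment $1,101.18; balance $3,017.35
Week 2: opening $3,017.35; interest $100.45 → $3,117.80; payment $1,101.18; balance $2,016.62
Week 3: opening $2,016.62; interest $100.45 → $2,117.07; payment $1,101.18; balance $1,015.89
Week 4: opening $1,015.89; interest $100.45 → $1,116.34; payment $1,101.18; balance $15.16
Week 5: opening $15.16; interest $100.45 → $115.61; payment $115.61; balance $0.00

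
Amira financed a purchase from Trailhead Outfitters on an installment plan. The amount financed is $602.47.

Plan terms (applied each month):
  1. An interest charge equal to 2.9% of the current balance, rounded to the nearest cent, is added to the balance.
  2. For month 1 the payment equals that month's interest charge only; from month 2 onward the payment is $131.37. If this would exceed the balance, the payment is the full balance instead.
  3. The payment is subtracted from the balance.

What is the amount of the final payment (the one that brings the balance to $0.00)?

$130.34

# | Opening | Interest | Payment | End bal
1 | $602.47 | $17.47 | $17.47 | $602.47
2 | $602.47 | $17.47 | $131.37 | $488.57
3 | $488.57 | $14.17 | $131.37 | $371.37
4 | $371.37 | $10.77 | $131.37 | $250.77
5 | $250.77 | $7.27 | $131.37 | $126.67
6 | $126.67 | $3.67 | $130.34 | $0.00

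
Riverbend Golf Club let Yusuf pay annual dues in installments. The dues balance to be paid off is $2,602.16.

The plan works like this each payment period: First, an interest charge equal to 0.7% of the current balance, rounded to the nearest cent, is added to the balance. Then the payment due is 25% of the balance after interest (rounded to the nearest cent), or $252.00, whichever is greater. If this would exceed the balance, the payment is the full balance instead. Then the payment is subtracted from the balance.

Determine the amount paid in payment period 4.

$282.21

Payment period 1: opening $2,602.16; interest $18.22 → $2,620.38; payment $655.10; balance $1,965.28
Payment period 2: opening $1,965.28; interest $13.76 → $1,979.04; payment $494.76; balance $1,484.28
Payment period 3: opening $1,484.28; interest $10.39 → $1,494.67; payment $373.67; balance $1,121.00
Payment period 4: opening $1,121.00; interest $7.85 → $1,128.85; payment $282.21; balance $846.64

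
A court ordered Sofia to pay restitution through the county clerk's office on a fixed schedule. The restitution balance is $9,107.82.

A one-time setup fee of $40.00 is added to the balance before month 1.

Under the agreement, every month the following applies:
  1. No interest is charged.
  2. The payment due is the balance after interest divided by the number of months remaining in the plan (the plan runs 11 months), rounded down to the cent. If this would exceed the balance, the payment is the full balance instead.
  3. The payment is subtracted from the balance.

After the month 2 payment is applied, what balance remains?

# | Opening | Payment | End bal
1 | $9,147.82 | $831.62 | $8,316.20
2 | $8,316.20 | $831.62 | $7,484.58

$7,484.58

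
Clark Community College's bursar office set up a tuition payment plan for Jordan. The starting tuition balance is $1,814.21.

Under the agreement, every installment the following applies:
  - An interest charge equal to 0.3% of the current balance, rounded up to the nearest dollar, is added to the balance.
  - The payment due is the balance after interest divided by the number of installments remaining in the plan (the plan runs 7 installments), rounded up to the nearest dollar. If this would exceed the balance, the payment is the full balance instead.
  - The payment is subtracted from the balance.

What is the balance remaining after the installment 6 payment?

$263.21

Installment 1: $1,814.21 +$6.00 interest = $1,820.21; pay $261.00 → $1,559.21
Installment 2: $1,559.21 +$5.00 interest = $1,564.21; pay $261.00 → $1,303.21
Installment 3: $1,303.21 +$4.00 interest = $1,307.21; pay $262.00 → $1,045.21
Installment 4: $1,045.21 +$4.00 interest = $1,049.21; pay $263.00 → $786.21
Installment 5: $786.21 +$3.00 interest = $789.21; pay $264.00 → $525.21
Installment 6: $525.21 +$2.00 interest = $527.21; pay $264.00 → $263.21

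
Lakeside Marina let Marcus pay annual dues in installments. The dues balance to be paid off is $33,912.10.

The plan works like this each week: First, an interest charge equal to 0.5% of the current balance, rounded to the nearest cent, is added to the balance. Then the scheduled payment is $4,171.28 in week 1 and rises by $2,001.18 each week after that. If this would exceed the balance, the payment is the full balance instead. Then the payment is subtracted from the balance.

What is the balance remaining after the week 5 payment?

$0.00

# | Opening | Interest | Payment | End bal
1 | $33,912.10 | $169.56 | $4,171.28 | $29,910.38
2 | $29,910.38 | $149.55 | $6,172.46 | $23,887.47
3 | $23,887.47 | $119.44 | $8,173.64 | $15,833.27
4 | $15,833.27 | $79.17 | $10,174.82 | $5,737.62
5 | $5,737.62 | $28.69 | $5,766.31 | $0.00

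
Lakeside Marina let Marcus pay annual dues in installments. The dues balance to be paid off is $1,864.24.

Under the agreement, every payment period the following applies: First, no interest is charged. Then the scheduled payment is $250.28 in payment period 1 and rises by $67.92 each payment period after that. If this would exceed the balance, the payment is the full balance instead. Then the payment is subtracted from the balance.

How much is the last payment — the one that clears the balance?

Payment period 1: opening $1,864.24; payment $250.28; balance $1,613.96
Payment period 2: opening $1,613.96; payment $318.20; balance $1,295.76
Payment period 3: opening $1,295.76; payment $386.12; balance $909.64
Payment period 4: opening $909.64; payment $454.04; balance $455.60
Payment period 5: opening $455.60; payment $455.60; balance $0.00

$455.60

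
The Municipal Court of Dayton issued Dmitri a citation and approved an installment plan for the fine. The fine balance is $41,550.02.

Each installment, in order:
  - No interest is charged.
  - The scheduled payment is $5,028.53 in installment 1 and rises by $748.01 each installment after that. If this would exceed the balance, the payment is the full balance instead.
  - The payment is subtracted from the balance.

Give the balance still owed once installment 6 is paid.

$158.69

Installment 1: $41,550.02 − $5,028.53 → $36,521.49
Installment 2: $36,521.49 − $5,776.54 → $30,744.95
Installment 3: $30,744.95 − $6,524.55 → $24,220.40
Installment 4: $24,220.40 − $7,272.56 → $16,947.84
Installment 5: $16,947.84 − $8,020.57 → $8,927.27
Installment 6: $8,927.27 − $8,768.58 → $158.69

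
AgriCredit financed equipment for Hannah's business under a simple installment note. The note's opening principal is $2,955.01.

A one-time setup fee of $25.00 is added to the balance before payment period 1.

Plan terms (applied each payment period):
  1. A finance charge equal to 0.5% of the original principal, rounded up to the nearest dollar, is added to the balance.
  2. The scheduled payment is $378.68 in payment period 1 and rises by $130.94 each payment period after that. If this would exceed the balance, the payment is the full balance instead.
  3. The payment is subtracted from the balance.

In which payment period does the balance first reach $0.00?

5

Payment period 1: $2,980.01 +$15.00 interest = $2,995.01; pay $378.68 → $2,616.33
Payment period 2: $2,616.33 +$15.00 interest = $2,631.33; pay $509.62 → $2,121.71
Payment period 3: $2,121.71 +$15.00 interest = $2,136.71; pay $640.56 → $1,496.15
Payment period 4: $1,496.15 +$15.00 interest = $1,511.15; pay $771.50 → $739.65
Payment period 5: $739.65 +$15.00 interest = $754.65; pay $754.65 → $0.00
Balance reaches $0.00 in payment period 5.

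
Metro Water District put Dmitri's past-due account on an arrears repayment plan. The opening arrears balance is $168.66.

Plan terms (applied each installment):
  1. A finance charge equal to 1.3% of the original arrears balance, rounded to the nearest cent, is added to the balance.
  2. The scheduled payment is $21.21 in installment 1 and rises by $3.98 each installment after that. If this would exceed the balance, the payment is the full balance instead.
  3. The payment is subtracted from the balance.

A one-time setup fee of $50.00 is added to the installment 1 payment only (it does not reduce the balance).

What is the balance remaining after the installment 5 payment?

# | Opening | Interest | Payment | Fee | End bal
1 | $168.66 | $2.19 | $21.21 | $50.00 | $149.64
2 | $149.64 | $2.19 | $25.19 | — | $126.64
3 | $126.64 | $2.19 | $29.17 | — | $99.66
4 | $99.66 | $2.19 | $33.15 | — | $68.70
5 | $68.70 | $2.19 | $37.13 | — | $33.76

$33.76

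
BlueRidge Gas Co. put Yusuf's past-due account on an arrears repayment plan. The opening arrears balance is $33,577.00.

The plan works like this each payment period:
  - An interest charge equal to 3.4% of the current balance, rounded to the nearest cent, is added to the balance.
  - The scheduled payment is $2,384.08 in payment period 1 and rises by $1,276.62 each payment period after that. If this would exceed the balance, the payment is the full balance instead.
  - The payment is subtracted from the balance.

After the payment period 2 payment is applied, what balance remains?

# | Opening | Interest | Payment | End bal
1 | $33,577.00 | $1,141.62 | $2,384.08 | $32,334.54
2 | $32,334.54 | $1,099.37 | $3,660.70 | $29,773.21

$29,773.21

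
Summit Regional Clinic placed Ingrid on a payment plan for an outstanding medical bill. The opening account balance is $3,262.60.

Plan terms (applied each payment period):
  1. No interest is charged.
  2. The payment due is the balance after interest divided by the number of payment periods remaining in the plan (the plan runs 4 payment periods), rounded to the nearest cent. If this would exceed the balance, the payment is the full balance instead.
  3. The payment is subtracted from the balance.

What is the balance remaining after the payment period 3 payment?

$815.65

Payment period 1: $3,262.60 − $815.65 → $2,446.95
Payment period 2: $2,446.95 − $815.65 → $1,631.30
Payment period 3: $1,631.30 − $815.65 → $815.65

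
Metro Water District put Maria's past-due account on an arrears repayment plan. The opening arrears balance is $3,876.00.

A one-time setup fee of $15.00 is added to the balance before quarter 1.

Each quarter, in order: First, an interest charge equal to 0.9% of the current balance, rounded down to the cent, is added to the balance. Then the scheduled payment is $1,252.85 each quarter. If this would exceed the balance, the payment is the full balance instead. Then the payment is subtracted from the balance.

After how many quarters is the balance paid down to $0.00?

Quarter 1: $3,891.00 +$35.01 interest = $3,926.01; pay $1,252.85 → $2,673.16
Quarter 2: $2,673.16 +$24.05 interest = $2,697.21; pay $1,252.85 → $1,444.36
Quarter 3: $1,444.36 +$12.99 interest = $1,457.35; pay $1,252.85 → $204.50
Quarter 4: $204.50 +$1.84 interest = $206.34; pay $206.34 → $0.00
Balance reaches $0.00 in quarter 4.

4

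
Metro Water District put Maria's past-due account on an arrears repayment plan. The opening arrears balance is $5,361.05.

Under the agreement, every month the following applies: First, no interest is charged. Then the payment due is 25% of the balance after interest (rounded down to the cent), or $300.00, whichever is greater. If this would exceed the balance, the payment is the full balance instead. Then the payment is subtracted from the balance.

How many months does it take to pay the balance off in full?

Month 1: opening $5,361.05; payment $1,340.26; balance $4,020.79
Month 2: opening $4,020.79; payment $1,005.19; balance $3,015.60
Month 3: opening $3,015.60; payment $753.90; balance $2,261.70
Month 4: opening $2,261.70; payment $565.42; balance $1,696.28
Month 5: opening $1,696.28; payment $424.07; balance $1,272.21
Month 6: opening $1,272.21; payment $318.05; balance $954.16
Month 7: opening $954.16; payment $300.00; balance $654.16
Month 8: opening $654.16; payment $300.00; balance $354.16
Month 9: opening $354.16; payment $300.00; balance $54.16
Month 10: opening $54.16; payment $54.16; balance $0.00
Balance reaches $0.00 in month 10.

10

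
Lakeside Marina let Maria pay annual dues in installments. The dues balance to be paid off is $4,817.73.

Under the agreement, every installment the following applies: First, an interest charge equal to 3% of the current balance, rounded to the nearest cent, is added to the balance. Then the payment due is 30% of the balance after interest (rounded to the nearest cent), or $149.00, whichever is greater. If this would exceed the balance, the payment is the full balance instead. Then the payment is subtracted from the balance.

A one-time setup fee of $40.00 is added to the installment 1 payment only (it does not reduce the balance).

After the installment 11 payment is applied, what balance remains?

$0.00

Installment 1: opening $4,817.73; interest $144.53 → $4,962.26; payment $1,488.68 (+ $40.00 fee); balance $3,473.58
Installment 2: opening $3,473.58; interest $104.21 → $3,577.79; payment $1,073.34; balance $2,504.45
Installment 3: opening $2,504.45; interest $75.13 → $2,579.58; payment $773.87; balance $1,805.71
Installment 4: opening $1,805.71; interest $54.17 → $1,859.88; payment $557.96; balance $1,301.92
Installment 5: opening $1,301.92; interest $39.06 → $1,340.98; payment $402.29; balance $938.69
Installment 6: opening $938.69; interest $28.16 → $966.85; payment $290.06; balance $676.79
Installment 7: opening $676.79; interest $20.30 → $697.09; payment $209.13; balance $487.96
Installment 8: opening $487.96; interest $14.64 → $502.60; payment $150.78; balance $351.82
Installment 9: opening $351.82; interest $10.55 → $362.37; payment $149.00; balance $213.37
Installment 10: opening $213.37; interest $6.40 → $219.77; payment $149.00; balance $70.77
Installment 11: opening $70.77; interest $2.12 → $72.89; payment $72.89; balance $0.00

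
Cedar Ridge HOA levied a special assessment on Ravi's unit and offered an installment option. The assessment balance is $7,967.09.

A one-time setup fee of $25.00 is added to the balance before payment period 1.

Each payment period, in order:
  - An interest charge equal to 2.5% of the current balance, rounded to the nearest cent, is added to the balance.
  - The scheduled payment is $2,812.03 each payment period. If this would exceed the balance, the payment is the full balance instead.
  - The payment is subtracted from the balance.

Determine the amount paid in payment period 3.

# | Opening | Interest | Payment | End bal
1 | $7,992.09 | $199.80 | $2,812.03 | $5,379.86
2 | $5,379.86 | $134.50 | $2,812.03 | $2,702.33
3 | $2,702.33 | $67.56 | $2,769.89 | $0.00

$2,769.89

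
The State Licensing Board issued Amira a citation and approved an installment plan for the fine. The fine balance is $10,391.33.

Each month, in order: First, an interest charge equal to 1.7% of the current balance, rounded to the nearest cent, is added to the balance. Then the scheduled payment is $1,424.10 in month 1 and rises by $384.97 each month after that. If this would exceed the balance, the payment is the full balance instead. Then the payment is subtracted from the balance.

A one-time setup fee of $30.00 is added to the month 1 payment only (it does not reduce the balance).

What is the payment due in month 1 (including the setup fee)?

Month 1: opening $10,391.33; interest $176.65 → $10,567.98; payment $1,424.10 (+ $30.00 fee); balance $9,143.88

$1,454.10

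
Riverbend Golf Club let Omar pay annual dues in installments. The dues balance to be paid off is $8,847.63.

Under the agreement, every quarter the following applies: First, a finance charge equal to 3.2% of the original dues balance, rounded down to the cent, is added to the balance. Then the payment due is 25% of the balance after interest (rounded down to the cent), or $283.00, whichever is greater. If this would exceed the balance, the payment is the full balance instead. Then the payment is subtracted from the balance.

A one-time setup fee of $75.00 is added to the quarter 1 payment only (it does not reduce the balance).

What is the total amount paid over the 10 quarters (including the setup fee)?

$10,454.05

# | Opening | Interest | Payment | Fee | End bal
1 | $8,847.63 | $283.12 | $2,282.68 | $75.00 | $6,848.07
2 | $6,848.07 | $283.12 | $1,782.79 | — | $5,348.40
3 | $5,348.40 | $283.12 | $1,407.88 | — | $4,223.64
4 | $4,223.64 | $283.12 | $1,126.69 | — | $3,380.07
5 | $3,380.07 | $283.12 | $915.79 | — | $2,747.40
6 | $2,747.40 | $283.12 | $757.63 | — | $2,272.89
7 | $2,272.89 | $283.12 | $639.00 | — | $1,917.01
8 | $1,917.01 | $283.12 | $550.03 | — | $1,650.10
9 | $1,650.10 | $283.12 | $483.30 | — | $1,449.92
10 | $1,449.92 | $283.12 | $433.26 | — | $1,299.78
Total paid: $10,454.05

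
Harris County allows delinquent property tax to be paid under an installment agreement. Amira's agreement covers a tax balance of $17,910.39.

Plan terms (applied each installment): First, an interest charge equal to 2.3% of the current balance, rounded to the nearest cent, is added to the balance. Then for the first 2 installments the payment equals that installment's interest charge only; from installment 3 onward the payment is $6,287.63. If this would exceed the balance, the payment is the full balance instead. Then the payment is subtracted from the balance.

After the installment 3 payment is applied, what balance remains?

$12,034.70

Installment 1: $17,910.39 +$411.94 interest = $18,322.33; pay $411.94 → $17,910.39
Installment 2: $17,910.39 +$411.94 interest = $18,322.33; pay $411.94 → $17,910.39
Installment 3: $17,910.39 +$411.94 interest = $18,322.33; pay $6,287.63 → $12,034.70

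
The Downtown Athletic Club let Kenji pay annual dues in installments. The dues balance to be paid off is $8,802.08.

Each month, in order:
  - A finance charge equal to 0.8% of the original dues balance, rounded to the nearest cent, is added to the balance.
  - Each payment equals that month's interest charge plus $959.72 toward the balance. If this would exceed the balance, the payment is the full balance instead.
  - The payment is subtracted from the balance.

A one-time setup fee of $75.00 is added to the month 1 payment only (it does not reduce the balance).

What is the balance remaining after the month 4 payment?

# | Opening | Interest | Payment | Fee | End bal
1 | $8,802.08 | $70.42 | $1,030.14 | $75.00 | $7,842.36
2 | $7,842.36 | $70.42 | $1,030.14 | — | $6,882.64
3 | $6,882.64 | $70.42 | $1,030.14 | — | $5,922.92
4 | $5,922.92 | $70.42 | $1,030.14 | — | $4,963.20

$4,963.20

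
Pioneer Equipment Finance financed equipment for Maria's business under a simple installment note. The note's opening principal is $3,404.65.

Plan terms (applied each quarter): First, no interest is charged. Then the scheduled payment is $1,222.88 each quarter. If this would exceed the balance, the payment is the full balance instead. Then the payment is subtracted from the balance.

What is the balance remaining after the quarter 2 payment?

Quarter 1: $3,404.65 − $1,222.88 → $2,181.77
Quarter 2: $2,181.77 − $1,222.88 → $958.89

$958.89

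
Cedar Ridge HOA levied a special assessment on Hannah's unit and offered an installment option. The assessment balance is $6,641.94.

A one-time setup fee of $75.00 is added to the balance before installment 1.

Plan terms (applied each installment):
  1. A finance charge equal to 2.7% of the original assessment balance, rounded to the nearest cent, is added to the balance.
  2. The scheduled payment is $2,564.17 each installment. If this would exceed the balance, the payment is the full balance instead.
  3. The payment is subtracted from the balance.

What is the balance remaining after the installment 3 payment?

$0.00

Installment 1: opening $6,716.94; interest $179.33 → $6,896.27; payment $2,564.17; balance $4,332.10
Installment 2: opening $4,332.10; interest $179.33 → $4,511.43; payment $2,564.17; balance $1,947.26
Installment 3: opening $1,947.26; interest $179.33 → $2,126.59; payment $2,126.59; balance $0.00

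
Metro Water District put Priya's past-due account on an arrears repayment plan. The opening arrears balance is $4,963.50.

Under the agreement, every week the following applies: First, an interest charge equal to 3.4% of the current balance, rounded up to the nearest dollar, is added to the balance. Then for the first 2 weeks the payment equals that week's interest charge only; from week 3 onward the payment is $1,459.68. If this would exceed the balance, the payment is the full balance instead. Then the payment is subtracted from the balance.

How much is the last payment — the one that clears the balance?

$991.46

Week 1: $4,963.50 +$169.00 interest = $5,132.50; pay $169.00 → $4,963.50
Week 2: $4,963.50 +$169.00 interest = $5,132.50; pay $169.00 → $4,963.50
Week 3: $4,963.50 +$169.00 interest = $5,132.50; pay $1,459.68 → $3,672.82
Week 4: $3,672.82 +$125.00 interest = $3,797.82; pay $1,459.68 → $2,338.14
Week 5: $2,338.14 +$80.00 interest = $2,418.14; pay $1,459.68 → $958.46
Week 6: $958.46 +$33.00 interest = $991.46; pay $991.46 → $0.00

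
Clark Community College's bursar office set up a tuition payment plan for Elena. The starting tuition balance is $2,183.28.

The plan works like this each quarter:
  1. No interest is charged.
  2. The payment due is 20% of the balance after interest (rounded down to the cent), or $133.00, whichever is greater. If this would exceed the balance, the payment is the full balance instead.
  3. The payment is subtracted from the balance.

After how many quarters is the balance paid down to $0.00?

Quarter 1: opening $2,183.28; payment $436.65; balance $1,746.63
Quarter 2: opening $1,746.63; payment $349.32; balance $1,397.31
Quarter 3: opening $1,397.31; payment $279.46; balance $1,117.85
Quarter 4: opening $1,117.85; payment $223.57; balance $894.28
Quarter 5: opening $894.28; payment $178.85; balance $715.43
Quarter 6: opening $715.43; payment $143.08; balance $572.35
Quarter 7: opening $572.35; payment $133.00; balance $439.35
Quarter 8: opening $439.35; payment $133.00; balance $306.35
Quarter 9: opening $306.35; payment $133.00; balance $173.35
Quarter 10: opening $173.35; payment $133.00; balance $40.35
Quarter 11: opening $40.35; payment $40.35; balance $0.00
Balance reaches $0.00 in quarter 11.

11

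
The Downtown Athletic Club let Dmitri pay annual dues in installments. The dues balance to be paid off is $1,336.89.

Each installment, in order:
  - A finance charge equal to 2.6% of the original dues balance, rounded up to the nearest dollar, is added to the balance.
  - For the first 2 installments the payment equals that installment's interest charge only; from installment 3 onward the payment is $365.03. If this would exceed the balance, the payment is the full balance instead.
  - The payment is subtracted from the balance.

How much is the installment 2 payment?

# | Opening | Interest | Payment | End bal
1 | $1,336.89 | $35.00 | $35.00 | $1,336.89
2 | $1,336.89 | $35.00 | $35.00 | $1,336.89

$35.00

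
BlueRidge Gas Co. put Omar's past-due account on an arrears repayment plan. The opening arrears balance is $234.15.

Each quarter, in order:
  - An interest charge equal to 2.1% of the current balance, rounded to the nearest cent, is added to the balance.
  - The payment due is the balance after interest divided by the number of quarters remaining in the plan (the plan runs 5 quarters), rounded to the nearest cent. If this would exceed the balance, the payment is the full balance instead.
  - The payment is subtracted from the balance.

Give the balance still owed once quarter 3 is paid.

# | Opening | Interest | Payment | End bal
1 | $234.15 | $4.92 | $47.81 | $191.26
2 | $191.26 | $4.02 | $48.82 | $146.46
3 | $146.46 | $3.08 | $49.85 | $99.69

$99.69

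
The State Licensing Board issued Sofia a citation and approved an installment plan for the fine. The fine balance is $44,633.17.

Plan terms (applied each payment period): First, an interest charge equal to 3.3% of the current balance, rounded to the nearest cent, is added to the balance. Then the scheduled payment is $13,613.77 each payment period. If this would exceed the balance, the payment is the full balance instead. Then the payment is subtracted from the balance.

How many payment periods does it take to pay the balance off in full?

Payment period 1: $44,633.17 +$1,472.89 interest = $46,106.06; pay $13,613.77 → $32,492.29
Payment period 2: $32,492.29 +$1,072.25 interest = $33,564.54; pay $13,613.77 → $19,950.77
Payment period 3: $19,950.77 +$658.38 interest = $20,609.15; pay $13,613.77 → $6,995.38
Payment period 4: $6,995.38 +$230.85 interest = $7,226.23; pay $7,226.23 → $0.00
Balance reaches $0.00 in payment period 4.

4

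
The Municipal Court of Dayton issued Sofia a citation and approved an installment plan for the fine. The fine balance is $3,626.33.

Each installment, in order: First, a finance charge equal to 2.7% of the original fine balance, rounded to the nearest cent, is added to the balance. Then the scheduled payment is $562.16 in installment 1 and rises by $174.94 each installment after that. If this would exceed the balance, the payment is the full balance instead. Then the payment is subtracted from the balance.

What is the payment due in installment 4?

Installment 1: $3,626.33 +$97.91 interest = $3,724.24; pay $562.16 → $3,162.08
Installment 2: $3,162.08 +$97.91 interest = $3,259.99; pay $737.10 → $2,522.89
Installment 3: $2,522.89 +$97.91 interest = $2,620.80; pay $912.04 → $1,708.76
Installment 4: $1,708.76 +$97.91 interest = $1,806.67; pay $1,086.98 → $719.69

$1,086.98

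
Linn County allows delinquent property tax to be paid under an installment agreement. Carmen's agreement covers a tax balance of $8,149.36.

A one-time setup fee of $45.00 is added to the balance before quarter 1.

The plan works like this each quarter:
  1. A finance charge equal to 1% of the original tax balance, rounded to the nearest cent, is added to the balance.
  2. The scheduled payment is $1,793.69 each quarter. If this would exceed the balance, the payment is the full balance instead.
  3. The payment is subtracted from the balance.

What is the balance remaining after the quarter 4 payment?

# | Opening | Interest | Payment | End bal
1 | $8,194.36 | $81.49 | $1,793.69 | $6,482.16
2 | $6,482.16 | $81.49 | $1,793.69 | $4,769.96
3 | $4,769.96 | $81.49 | $1,793.69 | $3,057.76
4 | $3,057.76 | $81.49 | $1,793.69 | $1,345.56

$1,345.56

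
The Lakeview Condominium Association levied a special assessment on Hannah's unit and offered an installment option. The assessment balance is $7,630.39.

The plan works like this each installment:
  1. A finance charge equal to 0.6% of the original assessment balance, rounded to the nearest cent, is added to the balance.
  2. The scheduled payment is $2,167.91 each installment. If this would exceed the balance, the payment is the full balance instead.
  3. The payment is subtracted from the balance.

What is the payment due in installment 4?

$1,309.78

Installment 1: opening $7,630.39; interest $45.78 → $7,676.17; payment $2,167.91; balance $5,508.26
Installment 2: opening $5,508.26; interest $45.78 → $5,554.04; payment $2,167.91; balance $3,386.13
Installment 3: opening $3,386.13; interest $45.78 → $3,431.91; payment $2,167.91; balance $1,264.00
Installment 4: opening $1,264.00; interest $45.78 → $1,309.78; payment $1,309.78; balance $0.00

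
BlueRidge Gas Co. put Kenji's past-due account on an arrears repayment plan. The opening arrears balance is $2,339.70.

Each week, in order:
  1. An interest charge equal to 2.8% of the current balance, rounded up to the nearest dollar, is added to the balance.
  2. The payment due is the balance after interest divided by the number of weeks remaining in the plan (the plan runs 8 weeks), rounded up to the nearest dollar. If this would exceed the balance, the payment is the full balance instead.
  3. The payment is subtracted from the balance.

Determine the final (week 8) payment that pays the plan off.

# | Opening | Interest | Payment | End bal
1 | $2,339.70 | $66.00 | $301.00 | $2,104.70
2 | $2,104.70 | $59.00 | $310.00 | $1,853.70
3 | $1,853.70 | $52.00 | $318.00 | $1,587.70
4 | $1,587.70 | $45.00 | $327.00 | $1,305.70
5 | $1,305.70 | $37.00 | $336.00 | $1,006.70
6 | $1,006.70 | $29.00 | $346.00 | $689.70
7 | $689.70 | $20.00 | $355.00 | $354.70
8 | $354.70 | $10.00 | $364.70 | $0.00

$364.70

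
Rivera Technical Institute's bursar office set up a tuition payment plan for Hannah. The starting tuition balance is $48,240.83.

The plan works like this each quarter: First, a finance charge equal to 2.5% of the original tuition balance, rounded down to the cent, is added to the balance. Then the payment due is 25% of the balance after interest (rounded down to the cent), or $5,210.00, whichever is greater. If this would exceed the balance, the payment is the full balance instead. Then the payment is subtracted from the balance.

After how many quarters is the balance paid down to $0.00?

9

Quarter 1: opening $48,240.83; interest $1,206.02 → $49,446.85; payment $12,361.71; balance $37,085.14
Quarter 2: opening $37,085.14; interest $1,206.02 → $38,291.16; payment $9,572.79; balance $28,718.37
Quarter 3: opening $28,718.37; interest $1,206.02 → $29,924.39; payment $7,481.09; balance $22,443.30
Quarter 4: opening $22,443.30; interest $1,206.02 → $23,649.32; payment $5,912.33; balance $17,736.99
Quarter 5: opening $17,736.99; interest $1,206.02 → $18,943.01; payment $5,210.00; balance $13,733.01
Quarter 6: opening $13,733.01; interest $1,206.02 → $14,939.03; payment $5,210.00; balance $9,729.03
Quarter 7: opening $9,729.03; interest $1,206.02 → $10,935.05; payment $5,210.00; balance $5,725.05
Quarter 8: opening $5,725.05; interest $1,206.02 → $6,931.07; payment $5,210.00; balance $1,721.07
Quarter 9: opening $1,721.07; interest $1,206.02 → $2,927.09; payment $2,927.09; balance $0.00
Balance reaches $0.00 in quarter 9.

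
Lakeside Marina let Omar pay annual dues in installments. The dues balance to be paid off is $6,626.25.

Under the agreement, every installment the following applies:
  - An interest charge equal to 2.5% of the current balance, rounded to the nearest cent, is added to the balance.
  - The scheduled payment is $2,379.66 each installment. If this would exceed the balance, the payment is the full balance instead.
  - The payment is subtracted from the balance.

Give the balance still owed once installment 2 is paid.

$2,142.90

# | Opening | Interest | Payment | End bal
1 | $6,626.25 | $165.66 | $2,379.66 | $4,412.25
2 | $4,412.25 | $110.31 | $2,379.66 | $2,142.90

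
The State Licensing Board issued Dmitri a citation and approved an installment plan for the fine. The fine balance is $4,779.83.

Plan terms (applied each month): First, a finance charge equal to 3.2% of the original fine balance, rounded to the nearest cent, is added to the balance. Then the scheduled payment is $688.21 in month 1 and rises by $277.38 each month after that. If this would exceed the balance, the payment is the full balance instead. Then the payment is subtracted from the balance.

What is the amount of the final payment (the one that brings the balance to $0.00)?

$1,127.46

Month 1: opening $4,779.83; interest $152.95 → $4,932.78; payment $688.21; balance $4,244.57
Month 2: opening $4,244.57; interest $152.95 → $4,397.52; payment $965.59; balance $3,431.93
Month 3: opening $3,431.93; interest $152.95 → $3,584.88; payment $1,242.97; balance $2,341.91
Month 4: opening $2,341.91; interest $152.95 → $2,494.86; payment $1,520.35; balance $974.51
Month 5: opening $974.51; interest $152.95 → $1,127.46; payment $1,127.46; balance $0.00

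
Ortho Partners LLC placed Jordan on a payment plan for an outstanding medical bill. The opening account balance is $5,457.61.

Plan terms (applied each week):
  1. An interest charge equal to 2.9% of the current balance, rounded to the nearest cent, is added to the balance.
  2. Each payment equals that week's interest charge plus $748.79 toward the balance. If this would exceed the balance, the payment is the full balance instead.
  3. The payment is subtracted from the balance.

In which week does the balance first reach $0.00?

# | Opening | Interest | Payment | End bal
1 | $5,457.61 | $158.27 | $907.06 | $4,708.82
2 | $4,708.82 | $136.56 | $885.35 | $3,960.03
3 | $3,960.03 | $114.84 | $863.63 | $3,211.24
4 | $3,211.24 | $93.13 | $841.92 | $2,462.45
5 | $2,462.45 | $71.41 | $820.20 | $1,713.66
6 | $1,713.66 | $49.70 | $798.49 | $964.87
7 | $964.87 | $27.98 | $776.77 | $216.08
8 | $216.08 | $6.27 | $222.35 | $0.00
Balance reaches $0.00 in week 8.

8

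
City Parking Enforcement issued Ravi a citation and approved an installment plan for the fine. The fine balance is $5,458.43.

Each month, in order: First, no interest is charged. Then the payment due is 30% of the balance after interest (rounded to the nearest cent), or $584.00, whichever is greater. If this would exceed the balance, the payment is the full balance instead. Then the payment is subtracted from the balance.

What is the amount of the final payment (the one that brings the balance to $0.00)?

Month 1: opening $5,458.43; payment $1,637.53; balance $3,820.90
Month 2: opening $3,820.90; payment $1,146.27; balance $2,674.63
Month 3: opening $2,674.63; payment $802.39; balance $1,872.24
Month 4: opening $1,872.24; payment $584.00; balance $1,288.24
Month 5: opening $1,288.24; payment $584.00; balance $704.24
Month 6: opening $704.24; payment $584.00; balance $120.24
Month 7: opening $120.24; payment $120.24; balance $0.00

$120.24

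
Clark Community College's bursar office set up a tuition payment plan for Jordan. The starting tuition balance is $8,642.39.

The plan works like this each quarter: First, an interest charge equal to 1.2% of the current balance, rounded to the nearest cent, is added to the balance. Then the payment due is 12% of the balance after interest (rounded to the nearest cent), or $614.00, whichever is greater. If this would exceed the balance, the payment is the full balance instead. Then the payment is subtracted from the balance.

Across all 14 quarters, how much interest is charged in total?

$692.64

Quarter 1: $8,642.39 +$103.71 interest = $8,746.10; pay $1,049.53 → $7,696.57
Quarter 2: $7,696.57 +$92.36 interest = $7,788.93; pay $934.67 → $6,854.26
Quarter 3: $6,854.26 +$82.25 interest = $6,936.51; pay $832.38 → $6,104.13
Quarter 4: $6,104.13 +$73.25 interest = $6,177.38; pay $741.29 → $5,436.09
Quarter 5: $5,436.09 +$65.23 interest = $5,501.32; pay $660.16 → $4,841.16
Quarter 6: $4,841.16 +$58.09 interest = $4,899.25; pay $614.00 → $4,285.25
Quarter 7: $4,285.25 +$51.42 interest = $4,336.67; pay $614.00 → $3,722.67
Quarter 8: $3,722.67 +$44.67 interest = $3,767.34; pay $614.00 → $3,153.34
Quarter 9: $3,153.34 +$37.84 interest = $3,191.18; pay $614.00 → $2,577.18
Quarter 10: $2,577.18 +$30.93 interest = $2,608.11; pay $614.00 → $1,994.11
Quarter 11: $1,994.11 +$23.93 interest = $2,018.04; pay $614.00 → $1,404.04
Quarter 12: $1,404.04 +$16.85 interest = $1,420.89; pay $614.00 → $806.89
Quarter 13: $806.89 +$9.68 interest = $816.57; pay $614.00 → $202.57
Quarter 14: $202.57 +$2.43 interest = $205.00; pay $205.00 → $0.00
Total interest: $103.71 + $92.36 + $82.25 + $73.25 + $65.23 + $58.09 + $51.42 + $44.67 + $37.84 + $30.93 + $23.93 + $16.85 + $9.68 + $2.43 = $692.64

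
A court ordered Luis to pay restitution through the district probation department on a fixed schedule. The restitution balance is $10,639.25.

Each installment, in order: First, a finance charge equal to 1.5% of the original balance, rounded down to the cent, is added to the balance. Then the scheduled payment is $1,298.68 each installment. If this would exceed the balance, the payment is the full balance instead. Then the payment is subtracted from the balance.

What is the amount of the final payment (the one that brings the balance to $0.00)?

Installment 1: $10,639.25 +$159.58 interest = $10,798.83; pay $1,298.68 → $9,500.15
Installment 2: $9,500.15 +$159.58 interest = $9,659.73; pay $1,298.68 → $8,361.05
Installment 3: $8,361.05 +$159.58 interest = $8,520.63; pay $1,298.68 → $7,221.95
Installment 4: $7,221.95 +$159.58 interest = $7,381.53; pay $1,298.68 → $6,082.85
Installment 5: $6,082.85 +$159.58 interest = $6,242.43; pay $1,298.68 → $4,943.75
Installment 6: $4,943.75 +$159.58 interest = $5,103.33; pay $1,298.68 → $3,804.65
Installment 7: $3,804.65 +$159.58 interest = $3,964.23; pay $1,298.68 → $2,665.55
Installment 8: $2,665.55 +$159.58 interest = $2,825.13; pay $1,298.68 → $1,526.45
Installment 9: $1,526.45 +$159.58 interest = $1,686.03; pay $1,298.68 → $387.35
Installment 10: $387.35 +$159.58 interest = $546.93; pay $546.93 → $0.00

$546.93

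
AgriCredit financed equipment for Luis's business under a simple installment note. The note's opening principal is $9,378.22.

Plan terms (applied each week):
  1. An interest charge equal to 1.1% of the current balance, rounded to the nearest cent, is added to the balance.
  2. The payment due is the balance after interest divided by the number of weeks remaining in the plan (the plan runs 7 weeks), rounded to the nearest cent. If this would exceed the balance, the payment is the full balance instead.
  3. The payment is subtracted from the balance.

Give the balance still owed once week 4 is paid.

Week 1: opening $9,378.22; interest $103.16 → $9,481.38; payment $1,354.48; balance $8,126.90
Week 2: opening $8,126.90; interest $89.40 → $8,216.30; payment $1,369.38; balance $6,846.92
Week 3: opening $6,846.92; interest $75.32 → $6,922.24; payment $1,384.45; balance $5,537.79
Week 4: opening $5,537.79; interest $60.92 → $5,598.71; payment $1,399.68; balance $4,199.03

$4,199.03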